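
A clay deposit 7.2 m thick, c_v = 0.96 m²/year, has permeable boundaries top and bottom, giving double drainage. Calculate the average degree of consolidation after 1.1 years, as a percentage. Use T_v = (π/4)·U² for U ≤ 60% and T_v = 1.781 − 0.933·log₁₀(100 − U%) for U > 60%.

U ≈ 32.2 %

Drainage path length: H_d = H/2 = 3.6 m (double drainage).
T_v = c_v·t/H_d² = 0.96×1.1/3.6² = 0.081481.
T_v = 0.081481 corresponds to the U ≤ 60% branch:
U = √(4T_v/π) = 0.3221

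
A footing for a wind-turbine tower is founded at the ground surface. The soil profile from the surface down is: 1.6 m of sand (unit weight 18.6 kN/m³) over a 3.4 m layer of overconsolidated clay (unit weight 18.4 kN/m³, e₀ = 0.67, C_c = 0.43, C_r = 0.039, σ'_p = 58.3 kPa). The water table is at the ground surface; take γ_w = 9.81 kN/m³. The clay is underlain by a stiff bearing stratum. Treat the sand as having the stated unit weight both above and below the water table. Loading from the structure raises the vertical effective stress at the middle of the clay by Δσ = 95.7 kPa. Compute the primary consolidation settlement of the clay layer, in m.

Mid-depth of clay below the ground surface: z = 1.6 + 3.4/2 = 3.3 m.
Total vertical stress at mid-clay: σ_v = 18.6×1.6 + 18.4×1.7 = 61.04 kPa.
Pore pressure: u = 9.81×(3.3 − 0) = 32.373 kPa.
Initial effective stress: σ'_0 = σ_v − u = 61.04 − 32.373 = 28.667 kPa.
Final effective stress: σ'_f = 28.667 + 95.7 = 124.37 kPa.
σ'_f = 124.37 > σ'_p = 58.3 kPa, so the stress path crosses the preconsolidation pressure — recompression up to σ'_p, then virgin compression beyond:
S_c = H/(1+e₀)·[C_r·log₁₀(σ'_p/σ'_0) + C_c·log₁₀(σ'_f/σ'_p)]
    = 3.4/1.67 × [0.039×log₁₀(58.3/28.667) + 0.43×log₁₀(124.37/58.3)]
    = 2.0359 × [0.012023 + 0.14149] = 0.3125 m

S_c ≈ 0.313 m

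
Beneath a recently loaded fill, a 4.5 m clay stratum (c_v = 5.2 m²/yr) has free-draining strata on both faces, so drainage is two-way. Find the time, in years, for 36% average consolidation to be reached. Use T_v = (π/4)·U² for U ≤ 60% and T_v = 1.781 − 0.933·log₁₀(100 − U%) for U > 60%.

t ≈ 0.0991 years

Drainage path length: H_d = H/2 = 2.25 m (double drainage).
U ≤ 60%: T_v = (π/4)·U² = (π/4)×0.36² = 0.10179.
t = T_v·H_d²/c_v = 0.10179×2.25²/5.2 = 0.0991 years.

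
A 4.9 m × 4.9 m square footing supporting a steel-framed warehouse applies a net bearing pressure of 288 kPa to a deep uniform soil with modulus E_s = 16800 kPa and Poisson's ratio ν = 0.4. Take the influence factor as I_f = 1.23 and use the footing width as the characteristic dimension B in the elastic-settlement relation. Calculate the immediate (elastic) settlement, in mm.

S_e ≈ 86.8 mm

Immediate (elastic) settlement: S_e = q·B·(1−ν²)/E_s · I_f.
S_e = 288 × 4.9 × (1 − 0.4²) / 16800 × 1.23
    = 288 × 4.9 × 0.84 / 16800 × 1.23
    = 0.08679 m = 86.79 mm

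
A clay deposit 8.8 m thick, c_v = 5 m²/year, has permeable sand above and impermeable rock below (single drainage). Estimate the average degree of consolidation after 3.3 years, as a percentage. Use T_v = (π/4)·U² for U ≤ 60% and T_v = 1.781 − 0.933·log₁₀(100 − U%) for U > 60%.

U ≈ 52.1 %

Drainage path length: H_d = H = 8.8 m (single drainage).
T_v = c_v·t/H_d² = 5×3.3/8.8² = 0.21307.
T_v = 0.21307 corresponds to the U ≤ 60% branch:
U = √(4T_v/π) = 0.5209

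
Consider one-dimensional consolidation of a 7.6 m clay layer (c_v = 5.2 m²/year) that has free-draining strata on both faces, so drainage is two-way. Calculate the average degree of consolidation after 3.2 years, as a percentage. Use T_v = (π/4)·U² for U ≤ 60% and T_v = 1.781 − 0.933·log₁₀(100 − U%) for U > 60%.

Drainage path length: H_d = H/2 = 3.8 m (double drainage).
T_v = c_v·t/H_d² = 5.2×3.2/3.8² = 1.1524.
T_v = 1.1524 corresponds to the U > 60% branch:
U = 1 − 10^((1.781 − T_v)/0.933)/100 = 0.9528

U ≈ 95.3 %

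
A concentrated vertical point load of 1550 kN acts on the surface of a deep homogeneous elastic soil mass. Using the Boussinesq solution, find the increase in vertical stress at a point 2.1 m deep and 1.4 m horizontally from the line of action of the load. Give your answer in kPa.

Boussinesq vertical stress below a point load on an elastic half-space:
Δσ_z = 3P/(2πz²) · [1 + (r/z)²]^(−5/2)
r/z = 1.4/2.1 = 0.66667; [1+(r/z)²]^(−5/2) = 0.39879.
Δσ_z = 3×1550/(2π×2.1²) × 0.39879 = 167.82 × 0.39879 = 66.92 kPa

Δσ_z ≈ 66.9 kPa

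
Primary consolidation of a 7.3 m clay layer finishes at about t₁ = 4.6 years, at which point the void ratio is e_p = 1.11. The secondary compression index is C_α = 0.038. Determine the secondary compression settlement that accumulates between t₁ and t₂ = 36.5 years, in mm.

Secondary compression: S_s = C_α·H/(1+e_p)·log₁₀(t₂/t₁)
S_s = 0.038×7.3/(1+1.11)×log₁₀(36.5/4.6)
    = 0.1315 × 0.8995 = 0.1183 m

S_s ≈ 118 mm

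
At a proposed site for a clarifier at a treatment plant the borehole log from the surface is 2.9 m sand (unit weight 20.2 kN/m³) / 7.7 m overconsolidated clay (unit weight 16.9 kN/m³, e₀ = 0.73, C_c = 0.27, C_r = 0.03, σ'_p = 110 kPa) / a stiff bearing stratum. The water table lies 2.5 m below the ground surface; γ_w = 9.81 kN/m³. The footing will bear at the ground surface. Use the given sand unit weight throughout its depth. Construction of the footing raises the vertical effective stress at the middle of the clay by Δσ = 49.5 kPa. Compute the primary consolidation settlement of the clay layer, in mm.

Mid-depth of clay below the ground surface: z = 2.9 + 7.7/2 = 6.75 m.
Total vertical stress at mid-clay: σ_v = 20.2×2.9 + 16.9×3.85 = 123.64 kPa.
Pore pressure: u = 9.81×(6.75 − 2.5) = 41.693 kPa.
Initial effective stress: σ'_0 = σ_v − u = 123.64 − 41.693 = 81.947 kPa.
Final effective stress: σ'_f = 81.947 + 49.5 = 131.45 kPa.
σ'_f = 131.45 > σ'_p = 110 kPa, so the stress path crosses the preconsolidation pressure — recompression up to σ'_p, then virgin compression beyond:
S_c = H/(1+e₀)·[C_r·log₁₀(σ'_p/σ'_0) + C_c·log₁₀(σ'_f/σ'_p)]
    = 7.7/1.73 × [0.03×log₁₀(110/81.947) + 0.27×log₁₀(131.45/110)]
    = 4.4509 × [0.0038358 + 0.020889] = 0.11 m

S_c ≈ 110 mm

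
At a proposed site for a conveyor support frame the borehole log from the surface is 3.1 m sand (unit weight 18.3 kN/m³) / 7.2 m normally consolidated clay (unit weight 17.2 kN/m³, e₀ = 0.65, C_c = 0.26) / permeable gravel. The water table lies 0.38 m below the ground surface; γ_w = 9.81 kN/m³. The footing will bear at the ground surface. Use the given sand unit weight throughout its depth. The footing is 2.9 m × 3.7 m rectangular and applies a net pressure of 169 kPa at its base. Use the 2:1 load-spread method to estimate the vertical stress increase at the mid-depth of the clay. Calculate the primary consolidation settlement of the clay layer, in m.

S_c ≈ 0.137 m

Mid-depth of clay below the ground surface: z = 3.1 + 7.2/2 = 6.7 m.
Total vertical stress at mid-clay: σ_v = 18.3×3.1 + 17.2×3.6 = 118.65 kPa.
Pore pressure: u = 9.81×(6.7 − 0.38) = 61.999 kPa.
Initial effective stress: σ'_0 = σ_v − u = 118.65 − 61.999 = 56.651 kPa.
Stress increase at mid-clay by the 2:1 spreading method:
Δσ = qBL/((B+z)(L+z)) = 169×2.9×3.7/((2.9+6.7)(3.7+6.7)) = 18.163 kPa
Final effective stress: σ'_f = σ'_0 + Δσ = 56.651 + 18.163 = 74.814 kPa.
Normally consolidated clay, so the full stress increment lies on the virgin compression line:
S_c = C_c·H/(1+e₀)·log₁₀(σ'_f/σ'_0) = 0.26×7.2/(1+0.65)×log₁₀(74.814/56.651)
    = 1.1345 × 0.12078 = 0.137 m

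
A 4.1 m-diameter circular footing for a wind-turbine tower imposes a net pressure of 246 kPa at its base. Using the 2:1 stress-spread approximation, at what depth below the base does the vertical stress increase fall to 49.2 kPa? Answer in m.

2:1 spreading — at depth z the loaded area has grown by z in each plan dimension:
qD²/(D+z)² = Δσ_z ⇒ z = D(√(q/Δσ_z) − 1) = 4.1×(√(246/49.2) − 1) = 5.068 m

z ≈ 5.07 m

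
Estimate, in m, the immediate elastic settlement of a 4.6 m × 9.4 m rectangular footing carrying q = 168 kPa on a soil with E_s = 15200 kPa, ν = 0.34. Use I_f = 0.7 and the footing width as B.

S_e ≈ 0.0315 m

Immediate (elastic) settlement: S_e = q·B·(1−ν²)/E_s · I_f.
S_e = 168 × 4.6 × (1 − 0.34²) / 15200 × 0.7
    = 168 × 4.6 × 0.8844 / 15200 × 0.7
    = 0.03148 m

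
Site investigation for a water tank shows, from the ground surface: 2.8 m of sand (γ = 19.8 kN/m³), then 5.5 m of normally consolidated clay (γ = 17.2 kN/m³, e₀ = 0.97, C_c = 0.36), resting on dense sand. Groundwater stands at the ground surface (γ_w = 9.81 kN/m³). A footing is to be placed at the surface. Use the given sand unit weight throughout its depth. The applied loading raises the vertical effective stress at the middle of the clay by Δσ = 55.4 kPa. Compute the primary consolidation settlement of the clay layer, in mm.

Mid-depth of clay below the ground surface: z = 2.8 + 5.5/2 = 5.55 m.
Total vertical stress at mid-clay: σ_v = 19.8×2.8 + 17.2×2.75 = 102.74 kPa.
Pore pressure: u = 9.81×(5.55 − 0) = 54.446 kPa.
Initial effective stress: σ'_0 = σ_v − u = 102.74 − 54.446 = 48.294 kPa.
Final effective stress: σ'_f = σ'_0 + Δσ = 48.294 + 55.4 = 103.69 kPa.
Normally consolidated clay, so the full stress increment lies on the virgin compression line:
S_c = C_c·H/(1+e₀)·log₁₀(σ'_f/σ'_0) = 0.36×5.5/(1+0.97)×log₁₀(103.69/48.294)
    = 1.0051 × 0.33184 = 0.3335 m

S_c ≈ 334 mm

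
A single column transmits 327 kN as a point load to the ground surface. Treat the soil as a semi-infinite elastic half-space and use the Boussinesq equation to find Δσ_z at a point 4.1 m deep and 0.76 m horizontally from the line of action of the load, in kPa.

Boussinesq vertical stress below a point load on an elastic half-space:
Δσ_z = 3P/(2πz²) · [1 + (r/z)²]^(−5/2)
r/z = 0.76/4.1 = 0.18537; [1+(r/z)²]^(−5/2) = 0.91901.
Δσ_z = 3×327/(2π×4.1²) × 0.91901 = 9.288 × 0.91901 = 8.536 kPa

Δσ_z ≈ 8.54 kPa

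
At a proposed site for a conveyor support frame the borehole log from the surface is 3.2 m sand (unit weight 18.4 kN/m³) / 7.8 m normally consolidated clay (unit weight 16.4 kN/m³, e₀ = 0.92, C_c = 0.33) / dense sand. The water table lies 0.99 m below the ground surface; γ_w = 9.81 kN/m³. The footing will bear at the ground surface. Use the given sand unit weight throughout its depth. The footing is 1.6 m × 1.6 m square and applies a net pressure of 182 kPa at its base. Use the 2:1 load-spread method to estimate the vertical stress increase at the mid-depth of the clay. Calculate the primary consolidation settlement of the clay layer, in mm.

S_c ≈ 54.4 mm

Mid-depth of clay below the ground surface: z = 3.2 + 7.8/2 = 7.1 m.
Total vertical stress at mid-clay: σ_v = 18.4×3.2 + 16.4×3.9 = 122.84 kPa.
Pore pressure: u = 9.81×(7.1 − 0.99) = 59.939 kPa.
Initial effective stress: σ'_0 = σ_v − u = 122.84 − 59.939 = 62.901 kPa.
Stress increase at mid-clay by the 2:1 spreading method:
Δσ = qBL/((B+z)(L+z)) = 182×1.6×1.6/((1.6+7.1)(1.6+7.1)) = 6.1556 kPa
Final effective stress: σ'_f = σ'_0 + Δσ = 62.901 + 6.1556 = 69.057 kPa.
Normally consolidated clay, so the full stress increment lies on the virgin compression line:
S_c = C_c·H/(1+e₀)·log₁₀(σ'_f/σ'_0) = 0.33×7.8/(1+0.92)×log₁₀(69.057/62.901)
    = 1.3406 × 0.04055 = 0.05436 m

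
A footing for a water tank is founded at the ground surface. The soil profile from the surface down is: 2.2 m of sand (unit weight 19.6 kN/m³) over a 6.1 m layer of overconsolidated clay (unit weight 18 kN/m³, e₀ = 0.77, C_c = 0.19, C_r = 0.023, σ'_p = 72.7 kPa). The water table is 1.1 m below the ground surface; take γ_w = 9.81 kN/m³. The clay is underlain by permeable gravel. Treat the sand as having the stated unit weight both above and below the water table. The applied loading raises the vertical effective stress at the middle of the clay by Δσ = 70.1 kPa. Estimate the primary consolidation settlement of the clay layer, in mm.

Mid-depth of clay below the ground surface: z = 2.2 + 6.1/2 = 5.25 m.
Total vertical stress at mid-clay: σ_v = 19.6×2.2 + 18×3.05 = 98.02 kPa.
Pore pressure: u = 9.81×(5.25 − 1.1) = 40.712 kPa.
Initial effective stress: σ'_0 = σ_v − u = 98.02 − 40.712 = 57.308 kPa.
Final effective stress: σ'_f = 57.308 + 70.1 = 127.41 kPa.
σ'_f = 127.41 > σ'_p = 72.7 kPa, so the stress path crosses the preconsolidation pressure — recompression up to σ'_p, then virgin compression beyond:
S_c = H/(1+e₀)·[C_r·log₁₀(σ'_p/σ'_0) + C_c·log₁₀(σ'_f/σ'_p)]
    = 6.1/1.77 × [0.023×log₁₀(72.7/57.308) + 0.19×log₁₀(127.41/72.7)]
    = 3.4463 × [0.0023763 + 0.046297] = 0.1677 m

S_c ≈ 168 mm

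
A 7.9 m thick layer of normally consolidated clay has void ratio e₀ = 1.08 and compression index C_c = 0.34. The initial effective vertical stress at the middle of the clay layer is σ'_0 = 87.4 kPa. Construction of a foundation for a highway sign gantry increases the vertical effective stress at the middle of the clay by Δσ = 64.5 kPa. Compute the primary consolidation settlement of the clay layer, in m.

Final effective stress: σ'_f = σ'_0 + Δσ = 87.4 + 64.5 = 151.9 kPa.
Normally consolidated clay, so the full stress increment lies on the virgin compression line:
S_c = C_c·H/(1+e₀)·log₁₀(σ'_f/σ'_0) = 0.34×7.9/(1+1.08)×log₁₀(151.9/87.4)
    = 1.2913 × 0.24005 = 0.31 m

S_c ≈ 0.31 m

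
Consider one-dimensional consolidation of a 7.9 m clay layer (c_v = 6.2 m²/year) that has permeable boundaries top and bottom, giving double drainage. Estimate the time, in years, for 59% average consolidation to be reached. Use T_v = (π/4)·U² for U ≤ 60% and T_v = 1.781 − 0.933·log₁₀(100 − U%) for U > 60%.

t ≈ 0.688 years

Drainage path length: H_d = H/2 = 3.95 m (double drainage).
U ≤ 60%: T_v = (π/4)·U² = (π/4)×0.59² = 0.2734.
t = T_v·H_d²/c_v = 0.2734×3.95²/6.2 = 0.688 years.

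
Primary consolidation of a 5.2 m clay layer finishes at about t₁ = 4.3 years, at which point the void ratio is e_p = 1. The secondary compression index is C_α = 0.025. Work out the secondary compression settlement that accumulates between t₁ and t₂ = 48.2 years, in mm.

S_s ≈ 68.2 mm

Secondary compression: S_s = C_α·H/(1+e_p)·log₁₀(t₂/t₁)
S_s = 0.025×5.2/(1+1)×log₁₀(48.2/4.3)
    = 0.065 × 1.05 = 0.06822 m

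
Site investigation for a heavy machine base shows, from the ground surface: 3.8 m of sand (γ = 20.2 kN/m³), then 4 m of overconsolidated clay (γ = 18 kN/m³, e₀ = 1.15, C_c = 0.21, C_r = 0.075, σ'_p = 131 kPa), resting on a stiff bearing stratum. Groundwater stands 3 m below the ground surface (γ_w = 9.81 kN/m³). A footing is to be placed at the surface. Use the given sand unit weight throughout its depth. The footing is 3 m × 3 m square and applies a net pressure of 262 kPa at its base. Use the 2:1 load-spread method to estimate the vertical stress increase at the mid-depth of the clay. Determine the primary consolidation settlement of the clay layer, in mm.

Mid-depth of clay below the ground surface: z = 3.8 + 4/2 = 5.8 m.
Total vertical stress at mid-clay: σ_v = 20.2×3.8 + 18×2 = 112.76 kPa.
Pore pressure: u = 9.81×(5.8 − 3) = 27.468 kPa.
Initial effective stress: σ'_0 = σ_v − u = 112.76 − 27.468 = 85.292 kPa.
Stress increase at mid-clay by the 2:1 spreading method:
Δσ = qBL/((B+z)(L+z)) = 262×3×3/((3+5.8)(3+5.8)) = 30.449 kPa
Final effective stress: σ'_f = 85.292 + 30.449 = 115.74 kPa.
σ'_f = 115.74 ≤ σ'_p = 131 kPa, so the clay remains overconsolidated and only the recompression index applies:
S_c = C_r·H/(1+e₀)·log₁₀(σ'_f/σ'_0) = 0.075×4/2.15×log₁₀(115.74/85.292)
    = 0.13954 × 0.13258 = 0.0185 m

S_c ≈ 18.5 mm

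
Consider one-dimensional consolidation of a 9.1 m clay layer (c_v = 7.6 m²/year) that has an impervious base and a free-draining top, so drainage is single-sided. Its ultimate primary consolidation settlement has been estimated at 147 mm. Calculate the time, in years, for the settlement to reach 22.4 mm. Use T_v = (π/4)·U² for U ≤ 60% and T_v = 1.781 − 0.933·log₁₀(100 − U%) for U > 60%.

t ≈ 0.199 years

Drainage path length: H_d = H = 9.1 m (single drainage).
U = S(t)/S_ult = 22.4/147 = 0.1524.
U ≤ 60%: T_v = (π/4)·U² = (π/4)×0.15238² = 0.018237.
t = T_v·H_d²/c_v = 0.018237×9.1²/7.6 = 0.1987 years.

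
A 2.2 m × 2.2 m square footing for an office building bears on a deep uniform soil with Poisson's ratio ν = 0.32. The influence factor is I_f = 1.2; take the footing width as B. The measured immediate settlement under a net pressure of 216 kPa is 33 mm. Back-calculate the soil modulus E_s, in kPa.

E_s ≈ 15500 kPa

S_e = q·B·(1−ν²)/E_s · I_f  ⇒  E_s = q·B·(1−ν²)·I_f / S_e.
E_s = 216 × 2.2 × 0.8976 × 1.2 / 0.033 = 15510 kPa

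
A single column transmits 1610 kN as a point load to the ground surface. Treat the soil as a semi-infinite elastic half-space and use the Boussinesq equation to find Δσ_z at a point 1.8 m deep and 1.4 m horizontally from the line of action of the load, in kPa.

Boussinesq vertical stress below a point load on an elastic half-space:
Δσ_z = 3P/(2πz²) · [1 + (r/z)²]^(−5/2)
r/z = 1.4/1.8 = 0.77778; [1+(r/z)²]^(−5/2) = 0.30645.
Δσ_z = 3×1610/(2π×1.8²) × 0.30645 = 237.26 × 0.30645 = 72.71 kPa

Δσ_z ≈ 72.7 kPa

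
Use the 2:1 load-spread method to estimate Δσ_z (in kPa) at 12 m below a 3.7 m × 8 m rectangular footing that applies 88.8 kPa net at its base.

By the 2:1 method the load spreads at 1 horizontal : 2 vertical, so at depth z the loaded area has grown by z in each plan dimension:
Δσ = qBL/((B+z)(L+z)) = 88.8×3.7×8/((3.7+12)(8+12)) = 8.371 kPa

Δσ_z ≈ 8.37 kPa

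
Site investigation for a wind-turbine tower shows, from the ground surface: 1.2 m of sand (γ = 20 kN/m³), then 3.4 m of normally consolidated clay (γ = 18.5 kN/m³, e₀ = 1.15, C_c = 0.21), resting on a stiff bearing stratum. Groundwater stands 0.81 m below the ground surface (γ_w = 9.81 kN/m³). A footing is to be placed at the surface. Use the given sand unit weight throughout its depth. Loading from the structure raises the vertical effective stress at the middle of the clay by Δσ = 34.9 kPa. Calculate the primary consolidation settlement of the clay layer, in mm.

S_c ≈ 99.9 mm

Mid-depth of clay below the ground surface: z = 1.2 + 3.4/2 = 2.9 m.
Total vertical stress at mid-clay: σ_v = 20×1.2 + 18.5×1.7 = 55.45 kPa.
Pore pressure: u = 9.81×(2.9 − 0.81) = 20.503 kPa.
Initial effective stress: σ'_0 = σ_v − u = 55.45 − 20.503 = 34.947 kPa.
Final effective stress: σ'_f = σ'_0 + Δσ = 34.947 + 34.9 = 69.847 kPa.
Normally consolidated clay, so the full stress increment lies on the virgin compression line:
S_c = C_c·H/(1+e₀)·log₁₀(σ'_f/σ'_0) = 0.21×3.4/(1+1.15)×log₁₀(69.847/34.947)
    = 0.33209 × 0.30074 = 0.09987 m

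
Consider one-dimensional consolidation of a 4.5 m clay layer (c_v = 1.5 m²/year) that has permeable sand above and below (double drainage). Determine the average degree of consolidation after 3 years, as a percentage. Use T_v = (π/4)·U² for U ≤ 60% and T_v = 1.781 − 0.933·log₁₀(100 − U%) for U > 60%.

Drainage path length: H_d = H/2 = 2.25 m (double drainage).
T_v = c_v·t/H_d² = 1.5×3/2.25² = 0.88889.
T_v = 0.88889 corresponds to the U > 60% branch:
U = 1 − 10^((1.781 − T_v)/0.933)/100 = 0.9096

U ≈ 91 %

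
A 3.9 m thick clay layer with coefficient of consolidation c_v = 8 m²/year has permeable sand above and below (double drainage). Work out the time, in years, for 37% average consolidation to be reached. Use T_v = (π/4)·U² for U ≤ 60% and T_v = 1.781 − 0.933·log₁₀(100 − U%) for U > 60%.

t ≈ 0.0511 years

Drainage path length: H_d = H/2 = 1.95 m (double drainage).
U ≤ 60%: T_v = (π/4)·U² = (π/4)×0.37² = 0.10752.
t = T_v·H_d²/c_v = 0.10752×1.95²/8 = 0.05111 years.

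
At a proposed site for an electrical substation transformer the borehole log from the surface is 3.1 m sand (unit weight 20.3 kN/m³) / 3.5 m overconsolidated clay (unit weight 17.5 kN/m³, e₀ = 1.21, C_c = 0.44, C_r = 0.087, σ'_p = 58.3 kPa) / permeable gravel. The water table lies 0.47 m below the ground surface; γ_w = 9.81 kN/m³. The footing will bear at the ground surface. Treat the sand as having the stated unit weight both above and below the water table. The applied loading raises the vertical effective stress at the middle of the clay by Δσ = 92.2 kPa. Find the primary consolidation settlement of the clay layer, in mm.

Mid-depth of clay below the ground surface: z = 3.1 + 3.5/2 = 4.85 m.
Total vertical stress at mid-clay: σ_v = 20.3×3.1 + 17.5×1.75 = 93.555 kPa.
Pore pressure: u = 9.81×(4.85 − 0.47) = 42.968 kPa.
Initial effective stress: σ'_0 = σ_v − u = 93.555 − 42.968 = 50.587 kPa.
Final effective stress: σ'_f = 50.587 + 92.2 = 142.79 kPa.
σ'_f = 142.79 > σ'_p = 58.3 kPa, so the stress path crosses the preconsolidation pressure — recompression up to σ'_p, then virgin compression beyond:
S_c = H/(1+e₀)·[C_r·log₁₀(σ'_p/σ'_0) + C_c·log₁₀(σ'_f/σ'_p)]
    = 3.5/2.21 × [0.087×log₁₀(58.3/50.587) + 0.44×log₁₀(142.79/58.3)]
    = 1.5837 × [0.0053618 + 0.17117] = 0.2796 m

S_c ≈ 280 mm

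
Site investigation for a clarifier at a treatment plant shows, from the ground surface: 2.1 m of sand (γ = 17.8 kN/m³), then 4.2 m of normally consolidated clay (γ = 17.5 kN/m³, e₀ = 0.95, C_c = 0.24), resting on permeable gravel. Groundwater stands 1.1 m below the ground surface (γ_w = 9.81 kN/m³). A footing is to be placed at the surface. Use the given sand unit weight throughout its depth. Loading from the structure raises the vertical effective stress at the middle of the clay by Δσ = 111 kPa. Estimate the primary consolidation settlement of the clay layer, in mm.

S_c ≈ 284 mm

Mid-depth of clay below the ground surface: z = 2.1 + 4.2/2 = 4.2 m.
Total vertical stress at mid-clay: σ_v = 17.8×2.1 + 17.5×2.1 = 74.13 kPa.
Pore pressure: u = 9.81×(4.2 − 1.1) = 30.411 kPa.
Initial effective stress: σ'_0 = σ_v − u = 74.13 − 30.411 = 43.719 kPa.
Final effective stress: σ'_f = σ'_0 + Δσ = 43.719 + 111 = 154.72 kPa.
Normally consolidated clay, so the full stress increment lies on the virgin compression line:
S_c = C_c·H/(1+e₀)·log₁₀(σ'_f/σ'_0) = 0.24×4.2/(1+0.95)×log₁₀(154.72/43.719)
    = 0.51692 × 0.54888 = 0.2837 m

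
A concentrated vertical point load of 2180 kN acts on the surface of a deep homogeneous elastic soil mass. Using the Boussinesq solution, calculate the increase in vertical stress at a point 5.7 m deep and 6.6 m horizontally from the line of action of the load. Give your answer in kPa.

Δσ_z ≈ 3.82 kPa

Boussinesq vertical stress below a point load on an elastic half-space:
Δσ_z = 3P/(2πz²) · [1 + (r/z)²]^(−5/2)
r/z = 6.6/5.7 = 1.1579; [1+(r/z)²]^(−5/2) = 0.1193.
Δσ_z = 3×2180/(2π×5.7²) × 0.1193 = 32.037 × 0.1193 = 3.822 kPa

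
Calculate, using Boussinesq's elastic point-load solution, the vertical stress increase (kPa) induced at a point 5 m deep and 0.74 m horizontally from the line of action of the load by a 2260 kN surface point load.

Δσ_z ≈ 40.9 kPa

Boussinesq vertical stress below a point load on an elastic half-space:
Δσ_z = 3P/(2πz²) · [1 + (r/z)²]^(−5/2)
r/z = 0.74/5 = 0.148; [1+(r/z)²]^(−5/2) = 0.94727.
Δσ_z = 3×2260/(2π×5²) × 0.94727 = 43.163 × 0.94727 = 40.89 kPa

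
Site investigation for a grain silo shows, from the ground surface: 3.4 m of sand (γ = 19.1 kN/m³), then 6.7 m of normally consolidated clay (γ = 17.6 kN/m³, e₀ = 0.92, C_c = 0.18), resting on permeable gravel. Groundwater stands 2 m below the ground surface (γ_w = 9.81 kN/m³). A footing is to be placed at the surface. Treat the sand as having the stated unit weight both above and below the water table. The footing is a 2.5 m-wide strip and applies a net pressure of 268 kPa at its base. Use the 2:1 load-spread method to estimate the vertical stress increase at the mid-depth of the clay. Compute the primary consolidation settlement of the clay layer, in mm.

Mid-depth of clay below the ground surface: z = 3.4 + 6.7/2 = 6.75 m.
Total vertical stress at mid-clay: σ_v = 19.1×3.4 + 17.6×3.35 = 123.9 kPa.
Pore pressure: u = 9.81×(6.75 − 2) = 46.598 kPa.
Initial effective stress: σ'_0 = σ_v − u = 123.9 − 46.598 = 77.302 kPa.
Stress increase at mid-clay by the 2:1 spreading method:
Δσ = qB/(B+z) = 268×2.5/(2.5+6.75) = 72.432 kPa
Final effective stress: σ'_f = σ'_0 + Δσ = 77.302 + 72.432 = 149.73 kPa.
Normally consolidated clay, so the full stress increment lies on the virgin compression line:
S_c = C_c·H/(1+e₀)·log₁₀(σ'_f/σ'_0) = 0.18×6.7/(1+0.92)×log₁₀(149.73/77.302)
    = 0.62813 × 0.28712 = 0.1803 m

S_c ≈ 180 mm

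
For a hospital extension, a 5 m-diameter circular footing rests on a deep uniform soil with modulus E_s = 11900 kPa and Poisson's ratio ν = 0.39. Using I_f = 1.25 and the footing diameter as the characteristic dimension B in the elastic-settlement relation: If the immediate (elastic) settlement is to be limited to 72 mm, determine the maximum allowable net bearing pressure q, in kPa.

S_e = q·B·(1−ν²)/E_s · I_f  ⇒  q = S_e·E_s / (B·(1−ν²)·I_f).
q = 0.072 × 11900 / (5 × 0.8479 × 1.25) = 161.7 kPa

q ≈ 162 kPa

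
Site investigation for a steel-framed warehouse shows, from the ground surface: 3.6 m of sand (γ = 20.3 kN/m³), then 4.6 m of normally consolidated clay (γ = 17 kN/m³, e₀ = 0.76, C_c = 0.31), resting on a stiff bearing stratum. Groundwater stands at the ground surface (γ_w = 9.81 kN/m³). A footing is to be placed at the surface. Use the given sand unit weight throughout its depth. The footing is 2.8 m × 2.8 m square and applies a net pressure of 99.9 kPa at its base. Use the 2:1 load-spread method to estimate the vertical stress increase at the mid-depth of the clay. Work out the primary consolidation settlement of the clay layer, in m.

S_c ≈ 0.0614 m

Mid-depth of clay below the ground surface: z = 3.6 + 4.6/2 = 5.9 m.
Total vertical stress at mid-clay: σ_v = 20.3×3.6 + 17×2.3 = 112.18 kPa.
Pore pressure: u = 9.81×(5.9 − 0) = 57.879 kPa.
Initial effective stress: σ'_0 = σ_v − u = 112.18 − 57.879 = 54.301 kPa.
Stress increase at mid-clay by the 2:1 spreading method:
Δσ = qBL/((B+z)(L+z)) = 99.9×2.8×2.8/((2.8+5.9)(2.8+5.9)) = 10.348 kPa
Final effective stress: σ'_f = σ'_0 + Δσ = 54.301 + 10.348 = 64.649 kPa.
Normally consolidated clay, so the full stress increment lies on the virgin compression line:
S_c = C_c·H/(1+e₀)·log₁₀(σ'_f/σ'_0) = 0.31×4.6/(1+0.76)×log₁₀(64.649/54.301)
    = 0.81023 × 0.075754 = 0.06138 m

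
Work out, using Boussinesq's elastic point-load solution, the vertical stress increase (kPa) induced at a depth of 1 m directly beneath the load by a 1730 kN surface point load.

Δσ_z ≈ 826 kPa

Boussinesq vertical stress below a point load on an elastic half-space:
Δσ_z = 3P/(2πz²) · [1 + (r/z)²]^(−5/2)
r/z = 0/1 = 0; [1+(r/z)²]^(−5/2) = 1.
Δσ_z = 3×1730/(2π×1²) × 1 = 826.01 × 1 = 826 kPa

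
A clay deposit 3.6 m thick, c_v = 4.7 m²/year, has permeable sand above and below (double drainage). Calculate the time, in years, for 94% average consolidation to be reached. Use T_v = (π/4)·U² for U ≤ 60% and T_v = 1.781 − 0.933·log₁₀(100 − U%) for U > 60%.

Drainage path length: H_d = H/2 = 1.8 m (double drainage).
U > 60%: T_v = 1.781 − 0.933·log₁₀(100 − 94) = 1.055.
t = T_v·H_d²/c_v = 1.055×1.8²/4.7 = 0.7273 years.

t ≈ 0.727 years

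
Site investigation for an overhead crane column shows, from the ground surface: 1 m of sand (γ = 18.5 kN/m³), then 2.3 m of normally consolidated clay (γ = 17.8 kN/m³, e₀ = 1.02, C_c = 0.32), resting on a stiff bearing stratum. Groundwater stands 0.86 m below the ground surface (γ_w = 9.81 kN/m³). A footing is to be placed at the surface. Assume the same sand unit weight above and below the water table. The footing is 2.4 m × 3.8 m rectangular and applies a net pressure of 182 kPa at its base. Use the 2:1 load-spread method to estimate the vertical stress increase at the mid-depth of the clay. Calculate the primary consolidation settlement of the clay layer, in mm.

S_c ≈ 190 mm

Mid-depth of clay below the ground surface: z = 1 + 2.3/2 = 2.15 m.
Total vertical stress at mid-clay: σ_v = 18.5×1 + 17.8×1.15 = 38.97 kPa.
Pore pressure: u = 9.81×(2.15 − 0.86) = 12.655 kPa.
Initial effective stress: σ'_0 = σ_v − u = 38.97 − 12.655 = 26.315 kPa.
Stress increase at mid-clay by the 2:1 spreading method:
Δσ = qBL/((B+z)(L+z)) = 182×2.4×3.8/((2.4+2.15)(3.8+2.15)) = 61.311 kPa
Final effective stress: σ'_f = σ'_0 + Δσ = 26.315 + 61.311 = 87.626 kPa.
Normally consolidated clay, so the full stress increment lies on the virgin compression line:
S_c = C_c·H/(1+e₀)·log₁₀(σ'_f/σ'_0) = 0.32×2.3/(1+1.02)×log₁₀(87.626/26.315)
    = 0.36436 × 0.52243 = 0.1904 m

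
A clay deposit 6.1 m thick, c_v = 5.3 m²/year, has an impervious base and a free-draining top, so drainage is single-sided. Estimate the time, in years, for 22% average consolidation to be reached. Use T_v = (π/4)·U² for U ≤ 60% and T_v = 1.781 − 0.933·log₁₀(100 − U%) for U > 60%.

t ≈ 0.267 years

Drainage path length: H_d = H = 6.1 m (single drainage).
U ≤ 60%: T_v = (π/4)·U² = (π/4)×0.22² = 0.038013.
t = T_v·H_d²/c_v = 0.038013×6.1²/5.3 = 0.2669 years.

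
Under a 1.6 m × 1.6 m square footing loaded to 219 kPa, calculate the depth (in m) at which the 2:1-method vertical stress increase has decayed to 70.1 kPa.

2:1 spreading — at depth z the loaded area has grown by z in each plan dimension:
qB²/(B+z)² = Δσ_z ⇒ z = B(√(q/Δσ_z) − 1) = 1.6×(√(219/70.1) − 1) = 1.228 m

z ≈ 1.23 m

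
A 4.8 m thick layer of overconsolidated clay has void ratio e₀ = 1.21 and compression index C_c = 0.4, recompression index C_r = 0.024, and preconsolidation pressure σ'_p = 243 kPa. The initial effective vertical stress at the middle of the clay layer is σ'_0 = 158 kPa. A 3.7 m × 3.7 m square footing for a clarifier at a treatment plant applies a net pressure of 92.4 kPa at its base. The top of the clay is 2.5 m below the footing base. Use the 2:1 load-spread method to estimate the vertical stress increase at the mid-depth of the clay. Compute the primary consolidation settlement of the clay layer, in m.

S_c ≈ 0.00233 m

Mid-depth of clay below the footing base: z = 2.5 + 4.8/2 = 4.9 m.
Stress increase at mid-clay by the 2:1 spreading method:
Δσ = qBL/((B+z)(L+z)) = 92.4×3.7×3.7/((3.7+4.9)(3.7+4.9)) = 17.103 kPa
Final effective stress: σ'_f = 158 + 17.103 = 175.1 kPa.
σ'_f = 175.1 ≤ σ'_p = 243 kPa, so the clay remains overconsolidated and only the recompression index applies:
S_c = C_r·H/(1+e₀)·log₁₀(σ'_f/σ'_0) = 0.024×4.8/2.21×log₁₀(175.1/158)
    = 0.052126 × 0.044629 = 0.002326 m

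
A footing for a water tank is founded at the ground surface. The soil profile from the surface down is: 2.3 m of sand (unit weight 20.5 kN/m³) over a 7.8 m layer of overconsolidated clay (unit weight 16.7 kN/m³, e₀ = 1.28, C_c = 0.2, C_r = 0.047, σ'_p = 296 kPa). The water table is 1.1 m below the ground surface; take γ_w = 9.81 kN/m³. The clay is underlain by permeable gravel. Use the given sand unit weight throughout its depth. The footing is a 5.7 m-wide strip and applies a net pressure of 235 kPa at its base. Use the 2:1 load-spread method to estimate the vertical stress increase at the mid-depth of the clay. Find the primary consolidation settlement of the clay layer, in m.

Mid-depth of clay below the ground surface: z = 2.3 + 7.8/2 = 6.2 m.
Total vertical stress at mid-clay: σ_v = 20.5×2.3 + 16.7×3.9 = 112.28 kPa.
Pore pressure: u = 9.81×(6.2 − 1.1) = 50.031 kPa.
Initial effective stress: σ'_0 = σ_v − u = 112.28 − 50.031 = 62.249 kPa.
Stress increase at mid-clay by the 2:1 spreading method:
Δσ = qB/(B+z) = 235×5.7/(5.7+6.2) = 112.56 kPa
Final effective stress: σ'_f = 62.249 + 112.56 = 174.81 kPa.
σ'_f = 174.81 ≤ σ'_p = 296 kPa, so the clay remains overconsolidated and only the recompression index applies:
S_c = C_r·H/(1+e₀)·log₁₀(σ'_f/σ'_0) = 0.047×7.8/2.28×log₁₀(174.81/62.249)
    = 0.16079 × 0.44843 = 0.0721 m

S_c ≈ 0.0721 m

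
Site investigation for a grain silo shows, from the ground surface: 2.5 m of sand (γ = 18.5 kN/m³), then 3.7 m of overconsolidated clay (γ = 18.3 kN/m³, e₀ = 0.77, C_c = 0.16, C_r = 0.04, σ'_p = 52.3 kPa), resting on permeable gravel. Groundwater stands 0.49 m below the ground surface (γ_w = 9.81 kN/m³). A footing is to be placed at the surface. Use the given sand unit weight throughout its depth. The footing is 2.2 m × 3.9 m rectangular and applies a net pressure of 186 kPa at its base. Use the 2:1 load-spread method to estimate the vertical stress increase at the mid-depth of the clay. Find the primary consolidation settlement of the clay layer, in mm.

Mid-depth of clay below the ground surface: z = 2.5 + 3.7/2 = 4.35 m.
Total vertical stress at mid-clay: σ_v = 18.5×2.5 + 18.3×1.85 = 80.105 kPa.
Pore pressure: u = 9.81×(4.35 − 0.49) = 37.867 kPa.
Initial effective stress: σ'_0 = σ_v − u = 80.105 − 37.867 = 42.238 kPa.
Stress increase at mid-clay by the 2:1 spreading method:
Δσ = qBL/((B+z)(L+z)) = 186×2.2×3.9/((2.2+4.35)(3.9+4.35)) = 29.533 kPa
Final effective stress: σ'_f = 42.238 + 29.533 = 71.771 kPa.
σ'_f = 71.771 > σ'_p = 52.3 kPa, so the stress path crosses the preconsolidation pressure — recompression up to σ'_p, then virgin compression beyond:
S_c = H/(1+e₀)·[C_r·log₁₀(σ'_p/σ'_0) + C_c·log₁₀(σ'_f/σ'_p)]
    = 3.7/1.77 × [0.04×log₁₀(52.3/42.238) + 0.16×log₁₀(71.771/52.3)]
    = 2.0904 × [0.0037119 + 0.021992] = 0.05373 m

S_c ≈ 53.7 mm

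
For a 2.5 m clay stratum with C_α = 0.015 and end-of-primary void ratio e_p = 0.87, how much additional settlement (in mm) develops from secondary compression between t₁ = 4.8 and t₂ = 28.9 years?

S_s ≈ 15.6 mm

Secondary compression: S_s = C_α·H/(1+e_p)·log₁₀(t₂/t₁)
S_s = 0.015×2.5/(1+0.87)×log₁₀(28.9/4.8)
    = 0.02005 × 0.7797 = 0.01563 m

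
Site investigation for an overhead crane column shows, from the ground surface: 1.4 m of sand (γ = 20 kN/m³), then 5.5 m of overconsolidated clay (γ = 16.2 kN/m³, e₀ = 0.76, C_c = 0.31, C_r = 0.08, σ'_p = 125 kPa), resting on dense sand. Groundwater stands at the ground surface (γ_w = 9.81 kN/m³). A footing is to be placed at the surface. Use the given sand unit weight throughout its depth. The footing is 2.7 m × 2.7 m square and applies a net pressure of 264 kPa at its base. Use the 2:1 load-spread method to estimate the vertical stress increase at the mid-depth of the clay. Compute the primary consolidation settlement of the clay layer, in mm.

Mid-depth of clay below the ground surface: z = 1.4 + 5.5/2 = 4.15 m.
Total vertical stress at mid-clay: σ_v = 20×1.4 + 16.2×2.75 = 72.55 kPa.
Pore pressure: u = 9.81×(4.15 − 0) = 40.712 kPa.
Initial effective stress: σ'_0 = σ_v − u = 72.55 − 40.712 = 31.838 kPa.
Stress increase at mid-clay by the 2:1 spreading method:
Δσ = qBL/((B+z)(L+z)) = 264×2.7×2.7/((2.7+4.15)(2.7+4.15)) = 41.016 kPa
Final effective stress: σ'_f = 31.838 + 41.016 = 72.854 kPa.
σ'_f = 72.854 ≤ σ'_p = 125 kPa, so the clay remains overconsolidated and only the recompression index applies:
S_c = C_r·H/(1+e₀)·log₁₀(σ'_f/σ'_0) = 0.08×5.5/1.76×log₁₀(72.854/31.838)
    = 0.25 × 0.35951 = 0.08988 m

S_c ≈ 89.9 mm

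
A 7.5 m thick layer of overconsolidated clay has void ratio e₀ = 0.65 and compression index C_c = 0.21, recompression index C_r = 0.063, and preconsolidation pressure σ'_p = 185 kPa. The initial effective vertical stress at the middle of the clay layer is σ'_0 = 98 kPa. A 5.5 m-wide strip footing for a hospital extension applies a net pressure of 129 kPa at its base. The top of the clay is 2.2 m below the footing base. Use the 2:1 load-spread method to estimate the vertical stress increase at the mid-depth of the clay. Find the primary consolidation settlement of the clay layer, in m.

S_c ≈ 0.0609 m

Mid-depth of clay below the footing base: z = 2.2 + 7.5/2 = 5.95 m.
Stress increase at mid-clay by the 2:1 spreading method:
Δσ = qB/(B+z) = 129×5.5/(5.5+5.95) = 61.965 kPa
Final effective stress: σ'_f = 98 + 61.965 = 159.97 kPa.
σ'_f = 159.97 ≤ σ'_p = 185 kPa, so the clay remains overconsolidated and only the recompression index applies:
S_c = C_r·H/(1+e₀)·log₁₀(σ'_f/σ'_0) = 0.063×7.5/1.65×log₁₀(159.97/98)
    = 0.28637 × 0.21281 = 0.06094 m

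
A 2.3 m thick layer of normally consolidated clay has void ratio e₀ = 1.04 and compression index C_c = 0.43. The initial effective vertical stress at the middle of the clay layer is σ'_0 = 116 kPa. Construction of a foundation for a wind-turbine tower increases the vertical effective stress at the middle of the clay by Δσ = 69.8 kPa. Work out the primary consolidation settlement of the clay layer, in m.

S_c ≈ 0.0992 m

Final effective stress: σ'_f = σ'_0 + Δσ = 116 + 69.8 = 185.8 kPa.
Normally consolidated clay, so the full stress increment lies on the virgin compression line:
S_c = C_c·H/(1+e₀)·log₁₀(σ'_f/σ'_0) = 0.43×2.3/(1+1.04)×log₁₀(185.8/116)
    = 0.4848 × 0.20459 = 0.09919 m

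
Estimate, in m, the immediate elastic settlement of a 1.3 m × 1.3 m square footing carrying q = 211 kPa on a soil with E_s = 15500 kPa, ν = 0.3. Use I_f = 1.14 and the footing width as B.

Immediate (elastic) settlement: S_e = q·B·(1−ν²)/E_s · I_f.
S_e = 211 × 1.3 × (1 − 0.3²) / 15500 × 1.14
    = 211 × 1.3 × 0.91 / 15500 × 1.14
    = 0.01836 m

S_e ≈ 0.0184 m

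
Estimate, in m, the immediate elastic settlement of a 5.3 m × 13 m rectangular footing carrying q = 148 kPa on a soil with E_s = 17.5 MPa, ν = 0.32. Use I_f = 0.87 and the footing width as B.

S_e ≈ 0.035 m

Immediate (elastic) settlement: S_e = q·B·(1−ν²)/E_s · I_f.
E_s = 17.5 MPa = 17500 kPa.
S_e = 148 × 5.3 × (1 − 0.32²) / 17500 × 0.87
    = 148 × 5.3 × 0.8976 / 17500 × 0.87
    = 0.035 m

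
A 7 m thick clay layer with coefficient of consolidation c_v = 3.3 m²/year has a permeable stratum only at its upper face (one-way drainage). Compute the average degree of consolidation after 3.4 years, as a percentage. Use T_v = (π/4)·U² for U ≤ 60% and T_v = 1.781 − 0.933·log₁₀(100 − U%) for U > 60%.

Drainage path length: H_d = H = 7 m (single drainage).
T_v = c_v·t/H_d² = 3.3×3.4/7² = 0.22898.
T_v = 0.22898 corresponds to the U ≤ 60% branch:
U = √(4T_v/π) = 0.54

U ≈ 54 %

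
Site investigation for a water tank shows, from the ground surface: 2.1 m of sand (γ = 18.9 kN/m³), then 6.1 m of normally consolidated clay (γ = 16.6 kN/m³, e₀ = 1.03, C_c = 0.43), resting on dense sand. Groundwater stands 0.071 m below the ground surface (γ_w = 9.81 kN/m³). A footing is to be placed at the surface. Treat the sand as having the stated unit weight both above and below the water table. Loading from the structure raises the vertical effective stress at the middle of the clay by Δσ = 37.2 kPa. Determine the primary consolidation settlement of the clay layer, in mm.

S_c ≈ 366 mm

Mid-depth of clay below the ground surface: z = 2.1 + 6.1/2 = 5.15 m.
Total vertical stress at mid-clay: σ_v = 18.9×2.1 + 16.6×3.05 = 90.32 kPa.
Pore pressure: u = 9.81×(5.15 − 0.071) = 49.825 kPa.
Initial effective stress: σ'_0 = σ_v − u = 90.32 − 49.825 = 40.495 kPa.
Final effective stress: σ'_f = σ'_0 + Δσ = 40.495 + 37.2 = 77.695 kPa.
Normally consolidated clay, so the full stress increment lies on the virgin compression line:
S_c = C_c·H/(1+e₀)·log₁₀(σ'_f/σ'_0) = 0.43×6.1/(1+1.03)×log₁₀(77.695/40.495)
    = 1.2921 × 0.28299 = 0.3657 m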